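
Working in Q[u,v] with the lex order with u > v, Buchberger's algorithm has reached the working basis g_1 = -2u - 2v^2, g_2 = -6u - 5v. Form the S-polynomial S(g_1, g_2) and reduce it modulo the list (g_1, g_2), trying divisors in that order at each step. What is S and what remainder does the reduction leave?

S(g_1, g_2) = v^2 - 5/6v; remainder on division = v^2 - 5/6v.

lcm(LM(g_1), LM(g_2)) = u.
S = (lcm/LT(g_1))·g_1 − (lcm/LT(g_2))·g_2 = v^2 - 5/6v.
Reduce S modulo (g_1, g_2) in that order:
  leading term v^2: no divisor's leading term divides it; move v^2 to the remainder.
  leading term v: no divisor's leading term divides it; move -5/6v to the remainder.
The remainder v^2 - 5/6v is nonzero, so it would be added as the next basis element.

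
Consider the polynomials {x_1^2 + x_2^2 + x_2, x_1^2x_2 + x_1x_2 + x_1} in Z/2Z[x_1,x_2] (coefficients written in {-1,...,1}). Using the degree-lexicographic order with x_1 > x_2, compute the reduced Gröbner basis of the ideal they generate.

G = {x_2^3 + x_1x_2 + x_2^2 + x_1, x_1^2 + x_2^2 + x_2}

f_1 = x_1^2 + x_2^2 + x_2, LT = x_1^2.
f_2 = x_1^2x_2 + x_1x_2 + x_1, LT = x_1^2x_2.

S(f_1,f_2): lcm = x_1^2x_2. S = x_2^3 + x_1x_2 + x_2^2 + x_1.
  leading term x_2^3: no divisor's leading term divides it; move x_2^3 to the remainder.
  leading term x_1x_2: no divisor's leading term divides it; move x_1x_2 to the remainder.
  leading term x_2^2: no divisor's leading term divides it; move x_2^2 to the remainder.
  leading term x_1: no divisor's leading term divides it; move x_1 to the remainder.
  remainder x_2^3 + x_1x_2 + x_2^2 + x_1 ≠ 0; add g_3 = x_2^3 + x_1x_2 + x_2^2 + x_1 to the basis.

The other S-polynomials (S(f_1,g_3), S(f_2,g_3)) all reduce to 0 modulo the current basis, so we have a Gröbner basis.
Inter-reduce: drop elements whose leading term is divisible by another's, tail-reduce, and make monic.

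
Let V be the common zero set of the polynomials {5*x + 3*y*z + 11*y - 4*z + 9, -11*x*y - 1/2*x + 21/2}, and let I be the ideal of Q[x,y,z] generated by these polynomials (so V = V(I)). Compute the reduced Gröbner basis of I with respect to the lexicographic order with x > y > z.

G = {x + 3/5*y*z + 11/5*y - 4/5*z + 9/5, y**2*z + 11/3*y**2 - 85/66*y*z + 19/6*y - 2/33*z + 19/11}

f_1 = 5*x + 3*y*z + 11*y - 4*z + 9, LT = x.
f_2 = -11*x*y - 1/2*x + 21/2, LT = x*y.

S(f_1,f_2): lcm = x*y. S = -1/22*x + 3/5*y**2*z + 11/5*y**2 - 4/5*y*z + 9/5*y + 21/22.
  leading term x: subtract (-1/110)·f_1 from -1/22*x + 3/5*y**2*z + 11/5*y**2 - 4/5*y*z + 9/5*y + 21/22 → 3/5*y**2*z + 11/5*y**2 - 17/22*y*z + 19/10*y - 2/55*z + 57/55
  leading term y**2*z: no divisor's leading term divides it; move 3/5*y**2*z to the remainder.
  leading term y**2: no divisor's leading term divides it; move 11/5*y**2 to the remainder.
  leading term y*z: no divisor's leading term divides it; move -17/22*y*z to the remainder.
  leading term y: no divisor's leading term divides it; move 19/10*y to the remainder.
  leading term z: no divisor's leading term divides it; move -2/55*z to the remainder.
  leading term 1: no divisor's leading term divides it; move 57/55 to the remainder.
  remainder 3/5*y**2*z + 11/5*y**2 - 17/22*y*z + 19/10*y - 2/55*z + 57/55 ≠ 0; add g_3 = 3/5*y**2*z + 11/5*y**2 - 17/22*y*z + 19/10*y - 2/55*z + 57/55 to the basis.

The other S-polynomials (S(f_1,g_3), S(f_2,g_3)) all reduce to 0 modulo the current basis, so we have a Gröbner basis.
Inter-reduce: drop elements whose leading term is divisible by another's, tail-reduce, and make monic.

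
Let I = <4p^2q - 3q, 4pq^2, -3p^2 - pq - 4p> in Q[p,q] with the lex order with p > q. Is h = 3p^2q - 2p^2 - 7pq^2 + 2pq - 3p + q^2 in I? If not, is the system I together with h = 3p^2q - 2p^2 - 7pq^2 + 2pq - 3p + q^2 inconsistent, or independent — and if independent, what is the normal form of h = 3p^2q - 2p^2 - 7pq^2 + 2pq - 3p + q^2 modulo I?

3p^2q - 2p^2 - 7pq^2 + 2pq - 3p + q^2 is independent of I; its normal form modulo I is -1/3p.

First compute the reduced Gröbner basis of I by Buchberger's algorithm.
f_1 = 4p^2q - 3q, LT = p^2q.
f_2 = 4pq^2, LT = pq^2.
f_3 = -3p^2 - pq - 4p, LT = p^2.

S(f_1,f_2): lcm = p^2q^2. S = -3/4q^2.
  leading term q^2: no divisor's leading term divides it; move -3/4q^2 to the remainder.
  remainder -3/4q^2 ≠ 0; add k_4 = -3/4q^2 to the basis.

S(f_1,f_3): lcm = p^2q. S = -1/3pq^2 - 4/3pq - 3/4q.
  leading term pq^2: subtract (-1/12)·f_2 from -1/3pq^2 - 4/3pq - 3/4q → -4/3pq - 3/4q
  leading term pq: no divisor's leading term divides it; move -4/3pq to the remainder.
  leading term q: no divisor's leading term divides it; move -3/4q to the remainder.
  remainder -4/3pq - 3/4q ≠ 0; add k_5 = -4/3pq - 3/4q to the basis.

S(f_1,k_5): lcm = p^2q. S = -9/16pq - 3/4q.
  leading term pq: subtract (27/64)·k_5 from -9/16pq - 3/4q → -111/256q
  leading term q: no divisor's leading term divides it; move -111/256q to the remainder.
  remainder -111/256q ≠ 0; add k_6 = -111/256q to the basis.

The other S-polynomials (S(f_2,f_3), S(f_1,k_4), S(f_2,k_4), S(f_3,k_4), S(f_2,k_5), S(f_3,k_5), S(k_4,k_5), S(f_1,k_6), S(f_2,k_6), S(f_3,k_6), S(k_4,k_6), S(k_5,k_6)) all reduce to 0 modulo the current basis, so we have a Gröbner basis.
Inter-reduce: drop elements whose leading term is divisible by another's, tail-reduce, and make monic.
Reduced Gröbner basis: {p^2 + 4/3p, q}.
Label its elements g_1 = p^2 + 4/3p, g_2 = q.

Reduce h = 3p^2q - 2p^2 - 7pq^2 + 2pq - 3p + q^2 modulo G:
  leading term p^2q: subtract (3q)·g_1 from 3p^2q - 2p^2 - 7pq^2 + 2pq - 3p + q^2 → -2p^2 - 7pq^2 - 2pq - 3p + q^2
  leading term p^2: subtract (-2)·g_1 from -2p^2 - 7pq^2 - 2pq - 3p + q^2 → -7pq^2 - 2pq - 1/3p + q^2
  leading term pq^2: subtract (-7pq)·g_2 from -7pq^2 - 2pq - 1/3p + q^2 → -2pq - 1/3p + q^2
  leading term pq: subtract (-2p)·g_2 from -2pq - 1/3p + q^2 → -1/3p + q^2
  leading term p: no divisor's leading term divides it; move -1/3p to the remainder.
  leading term q^2: subtract (q)·g_2 from q^2 → 0
  normal form = -1/3p.
The normal form is nonzero, so h ∉ I. Since h minus its normal form lies in I, I + (h) = I + (r) where r = -1/3p; decide whether this ideal is the whole ring.
Run Buchberger on G together with r (pairs among the g_i already reduce to 0 since G is a Gröbner basis):
g_1 = p^2 + 4/3p, LT = p^2.
g_2 = q, LT = q.
r = -1/3p, LT = p.

The S-polynomials (S(g_1,g_2), S(g_1,r), S(g_2,r)) all reduce to 0 modulo the current basis, so we have a Gröbner basis.
Inter-reduce: drop elements whose leading term is divisible by another's, tail-reduce, and make monic.
Reduced Gröbner basis: {p, q}.
The reduced Gröbner basis of I + (h) is {p, q} ≠ {1}, a proper ideal, so the enlarged system stays consistent: h is independent of I, with normal form -1/3p.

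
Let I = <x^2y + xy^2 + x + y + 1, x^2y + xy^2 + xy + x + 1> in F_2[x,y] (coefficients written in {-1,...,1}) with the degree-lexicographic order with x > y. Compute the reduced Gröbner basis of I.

G = {x^2 + 1, xy + y, y^2 + x + 1}

f_1 = x^2y + xy^2 + x + y + 1, LT = x^2y.
f_2 = x^2y + xy^2 + xy + x + 1, LT = x^2y.

S(f_1,f_2): lcm = x^2y. S = xy + y.
  reduce S modulo (f_1, f_2):
  remainder xy + y ≠ 0; add g_3 = xy + y to the basis.

S(f_1,g_3): lcm = x^2y. S = xy^2 + xy + x + y + 1.
  reduce S modulo (f_1, f_2, g_3):
  remainder y^2 + x + 1 ≠ 0; add g_4 = y^2 + x + 1 to the basis.

S(f_1,g_4): lcm = x^2y^2. S = xy^3 + x^3 + x^2 + xy + y^2 + y.
  reduce S modulo (f_1, f_2, g_3, g_4):
  remainder x^3 + x^2 + x + 1 ≠ 0; add g_5 = x^3 + x^2 + x + 1 to the basis.

S(g_3,g_4): lcm = xy^2. S = x^2 + y^2 + x.
  reduce S modulo (f_1, f_2, g_3, g_4, g_5):
  remainder x^2 + 1 ≠ 0; add g_6 = x^2 + 1 to the basis.

The other S-polynomials (S(f_2,g_3), S(f_2,g_4), S(f_1,g_5), S(f_2,g_5), S(g_3,g_5), S(g_4,g_5), S(f_1,g_6), S(f_2,g_6), S(g_3,g_6), S(g_4,g_6), S(g_5,g_6)) all reduce to 0 modulo the current basis, so we have a Gröbner basis.
Inter-reduce: drop elements whose leading term is divisible by another's, tail-reduce, and make monic.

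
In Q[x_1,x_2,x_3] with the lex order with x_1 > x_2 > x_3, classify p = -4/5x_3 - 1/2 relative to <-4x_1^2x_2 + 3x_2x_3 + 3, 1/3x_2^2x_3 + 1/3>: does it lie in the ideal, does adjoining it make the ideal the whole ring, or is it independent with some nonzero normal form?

First compute the reduced Gröbner basis of I by Buchberger's algorithm.
f_1 = -4x_1^2x_2 + 3x_2x_3 + 3, LT = x_1^2x_2.
f_2 = 1/3x_2^2x_3 + 1/3, LT = x_2^2x_3.

S(f_1,f_2): lcm = x_1^2x_2^2x_3. S = -x_1^2 - 3/4x_2^2x_3^2 - 3/4x_2x_3.
  reduce S modulo (f_1, f_2):
  remainder -x_1^2 - 3/4x_2x_3 + 3/4x_3 ≠ 0; add h_3 = -x_1^2 - 3/4x_2x_3 + 3/4x_3 to the basis.

The other S-polynomials (S(f_1,h_3), S(f_2,h_3)) all reduce to 0 modulo the current basis, so we have a Gröbner basis.
Inter-reduce: drop elements whose leading term is divisible by another's, tail-reduce, and make monic.
Reduced Gröbner basis: {x_1^2 + 3/4x_2x_3 - 3/4x_3, x_2^2x_3 + 1}.
Label its elements g_1 = x_1^2 + 3/4x_2x_3 - 3/4x_3, g_2 = x_2^2x_3 + 1.

Reduce p = -4/5x_3 - 1/2 modulo G:
  leading term x_3: no divisor's leading term divides it; move -4/5x_3 to the remainder.
  leading term 1: no divisor's leading term divides it; move -1/2 to the remainder.
  normal form = -4/5x_3 - 1/2.
The normal form is nonzero, so p ∉ I. Since p minus its normal form lies in I, I + (p) = I + (r) where r = -4/5x_3 - 1/2; decide whether this ideal is the whole ring.
Run Buchberger on G together with r (pairs among the g_i already reduce to 0 since G is a Gröbner basis):
g_1 = x_1^2 + 3/4x_2x_3 - 3/4x_3, LT = x_1^2.
g_2 = x_2^2x_3 + 1, LT = x_2^2x_3.
r = -4/5x_3 - 1/2, LT = x_3.

S(g_2,r): lcm = x_2^2x_3. S = -5/8x_2^2 + 1.
  reduce S modulo (g_1, g_2, r):
  remainder -5/8x_2^2 + 1 ≠ 0; add m_4 = -5/8x_2^2 + 1 to the basis.

The other S-polynomials (S(g_1,g_2), S(g_1,r), S(g_1,m_4), S(g_2,m_4), S(r,m_4)) all reduce to 0 modulo the current basis, so we have a Gröbner basis.
Inter-reduce: drop elements whose leading term is divisible by another's, tail-reduce, and make monic.
Reduced Gröbner basis: {x_1^2 - 15/32x_2 + 15/32, x_2^2 - 8/5, x_3 + 5/8}.
The reduced Gröbner basis of I + (p) is {x_1^2 - 15/32x_2 + 15/32, x_2^2 - 8/5, x_3 + 5/8} ≠ {1}, a proper ideal, so the enlarged system stays consistent: p is independent of I, with normal form -4/5x_3 - 1/2.

-4/5x_3 - 1/2 is independent of I; its normal form modulo I is -4/5x_3 - 1/2.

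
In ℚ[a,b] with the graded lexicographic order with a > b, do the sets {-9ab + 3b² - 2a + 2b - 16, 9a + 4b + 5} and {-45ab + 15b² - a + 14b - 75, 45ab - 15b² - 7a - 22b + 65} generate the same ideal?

No, the ideals differ.

Since reduced Gröbner bases are canonical representatives of ideals under a given ordering, it suffices to compute and compare them.
Buchberger on the first generating set:
f_1 = -9ab + 3b² - 2a + 2b - 16, LT = ab.
f_2 = 9a + 4b + 5, LT = a.

S(f_1,f_2): lcm = ab. S = -7/9b² + 2/9a - 7/9b + 16/9.
  leading term b²: no divisor's leading term divides it; move -7/9b² to the remainder.
  leading term a: subtract (2/81)·f_2 from 2/9a - 7/9b + 16/9 → -71/81b + 134/81
  leading term b: no divisor's leading term divides it; move -71/81b to the remainder.
  leading term 1: no divisor's leading term divides it; move 134/81 to the remainder.
  remainder -7/9b² - 71/81b + 134/81 ≠ 0; add g_3 = -7/9b² - 71/81b + 134/81 to the basis.

The other S-polynomials (S(f_1,g_3), S(f_2,g_3)) all reduce to 0 modulo the current basis, so we have a Gröbner basis.
Inter-reduce: drop elements whose leading term is divisible by another's, tail-reduce, and make monic.
Reduced Gröbner basis: {b² + 71/63b - 134/63, a + 4/9b + 5/9}.

Buchberger on the second generating set:
h_1 = -45ab + 15b² - a + 14b - 75, LT = ab.
h_2 = 45ab - 15b² - 7a - 22b + 65, LT = ab.

S(h_1,h_2): lcm = ab. S = 8/45a + 8/45b + 2/9.
  leading term a: no divisor's leading term divides it; move 8/45a to the remainder.
  leading term b: no divisor's leading term divides it; move 8/45b to the remainder.
  leading term 1: no divisor's leading term divides it; move 2/9 to the remainder.
  remainder 8/45a + 8/45b + 2/9 ≠ 0; add k_3 = 8/45a + 8/45b + 2/9 to the basis.

S(h_1,k_3): lcm = ab. S = -4/3b² + 1/45a - 281/180b + 5/3.
  leading term b²: no divisor's leading term divides it; move -4/3b² to the remainder.
  leading term a: subtract (⅛)·k_3 from 1/45a - 281/180b + 5/3 → -19/12b + 59/36
  leading term b: no divisor's leading term divides it; move -19/12b to the remainder.
  leading term 1: no divisor's leading term divides it; move 59/36 to the remainder.
  remainder -4/3b² - 19/12b + 59/36 ≠ 0; add k_4 = -4/3b² - 19/12b + 59/36 to the basis.

The other S-polynomials (S(h_2,k_3), S(h_1,k_4), S(h_2,k_4), S(k_3,k_4)) all reduce to 0 modulo the current basis, so we have a Gröbner basis.
Inter-reduce: drop elements whose leading term is divisible by another's, tail-reduce, and make monic.
Reduced Gröbner basis: {b² + 19/16b - 59/48, a + b + 5/4}.

These differ, so the ideals are not equal.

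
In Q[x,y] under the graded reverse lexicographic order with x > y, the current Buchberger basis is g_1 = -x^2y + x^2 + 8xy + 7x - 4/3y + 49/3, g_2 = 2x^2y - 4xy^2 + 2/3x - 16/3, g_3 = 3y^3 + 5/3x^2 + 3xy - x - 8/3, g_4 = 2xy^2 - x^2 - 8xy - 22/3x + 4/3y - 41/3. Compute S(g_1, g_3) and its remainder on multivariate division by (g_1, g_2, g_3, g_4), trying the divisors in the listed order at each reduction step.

lcm(LM(g_1), LM(g_3)) = x^2y^3.
S = (lcm/LT(g_1))·g_1 − (lcm/LT(g_3))·g_3 = -5/9x^4 - x^3y - x^2y^2 - 8xy^3 + 1/3x^3 - 7xy^2 + 4/3y^3 + 8/9x^2 - 49/3y^2.
Reduce S modulo (g_1, g_2, g_3, g_4) in that order:
  leading term x^4: no divisor's leading term divides it; move -5/9x^4 to the remainder.
  leading term x^3y: subtract (x)·g_1 from -x^3y - x^2y^2 - 8xy^3 + 1/3x^3 - 7xy^2 + 4/3y^3 + 8/9x^2 - 49/3y^2 → -x^2y^2 - 8xy^3 - 2/3x^3 - 8x^2y - 7xy^2 + 4/3y^3 - 55/9x^2 + 4/3xy - 49/3y^2 - 49/3x
  leading term x^2y^2: subtract (y)·g_1 from -x^2y^2 - 8xy^3 - 2/3x^3 - 8x^2y - 7xy^2 + 4/3y^3 - 55/9x^2 + 4/3xy - 49/3y^2 - 49/3x → -8xy^3 - 2/3x^3 - 9x^2y - 15xy^2 + 4/3y^3 - 55/9x^2 - 17/3xy - 15y^2 - 49/3x - 49/3y
  leading term xy^3: subtract (-8/3x)·g_3 from -8xy^3 - 2/3x^3 - 9x^2y - 15xy^2 + 4/3y^3 - 55/9x^2 - 17/3xy - 15y^2 - 49/3x - 49/3y → 34/9x^3 - x^2y - 15xy^2 + 4/3y^3 - 79/9x^2 - 17/3xy - 15y^2 - 211/9x - 49/3y
  leading term x^3: no divisor's leading term divides it; move 34/9x^3 to the remainder.
  leading term x^2y: subtract (1)·g_1 from -x^2y - 15xy^2 + 4/3y^3 - 79/9x^2 - 17/3xy - 15y^2 - 211/9x - 49/3y → -15xy^2 + 4/3y^3 - 88/9x^2 - 41/3xy - 15y^2 - 274/9x - 15y - 49/3
  leading term xy^2: subtract (-15/2)·g_4 from -15xy^2 + 4/3y^3 - 88/9x^2 - 41/3xy - 15y^2 - 274/9x - 15y - 49/3 → 4/3y^3 - 311/18x^2 - 221/3xy - 15y^2 - 769/9x - 5y - 713/6
  leading term y^3: subtract (4/9)·g_3 from 4/3y^3 - 311/18x^2 - 221/3xy - 15y^2 - 769/9x - 5y - 713/6 → -973/54x^2 - 75xy - 15y^2 - 85x - 5y - 6353/54
  leading term x^2: no divisor's leading term divides it; move -973/54x^2 to the remainder.
  leading term xy: no divisor's leading term divides it; move -75xy to the remainder.
  leading term y^2: no divisor's leading term divides it; move -15y^2 to the remainder.
  leading term x: no divisor's leading term divides it; move -85x to the remainder.
  leading term y: no divisor's leading term divides it; move -5y to the remainder.
  leading term 1: no divisor's leading term divides it; move -6353/54 to the remainder.
The remainder -5/9x^4 + 34/9x^3 - 973/54x^2 - 75xy - 15y^2 - 85x - 5y - 6353/54 is nonzero, so it would be added as the next basis element.

S(g_1, g_3) = -5/9x^4 - x^3y - x^2y^2 - 8xy^3 + 1/3x^3 - 7xy^2 + 4/3y^3 + 8/9x^2 - 49/3y^2; remainder on division = -5/9x^4 + 34/9x^3 - 973/54x^2 - 75xy - 15y^2 - 85x - 5y - 6353/54.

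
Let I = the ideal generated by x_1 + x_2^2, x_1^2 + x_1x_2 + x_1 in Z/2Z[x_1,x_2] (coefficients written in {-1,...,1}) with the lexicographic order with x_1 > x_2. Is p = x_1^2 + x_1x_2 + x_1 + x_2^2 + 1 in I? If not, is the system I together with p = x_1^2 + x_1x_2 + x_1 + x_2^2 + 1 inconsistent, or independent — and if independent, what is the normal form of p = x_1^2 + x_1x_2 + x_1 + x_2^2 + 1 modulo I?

First compute the reduced Gröbner basis of I by Buchberger's algorithm.
f_1 = x_1 + x_2^2, LT = x_1.
f_2 = x_1^2 + x_1x_2 + x_1, LT = x_1^2.

S(f_1,f_2): lcm = x_1^2. S = x_1x_2^2 + x_1x_2 + x_1.
  leading term x_1x_2^2: subtract (x_2^2)·f_1 from x_1x_2^2 + x_1x_2 + x_1 → x_1x_2 + x_1 + x_2^4
  leading term x_1x_2: subtract (x_2)·f_1 from x_1x_2 + x_1 + x_2^4 → x_1 + x_2^4 + x_2^3
  leading term x_1: subtract (1)·f_1 from x_1 + x_2^4 + x_2^3 → x_2^4 + x_2^3 + x_2^2
  leading term x_2^4: no divisor's leading term divides it; move x_2^4 to the remainder.
  leading term x_2^3: no divisor's leading term divides it; move x_2^3 to the remainder.
  leading term x_2^2: no divisor's leading term divides it; move x_2^2 to the remainder.
  remainder x_2^4 + x_2^3 + x_2^2 ≠ 0; add h_3 = x_2^4 + x_2^3 + x_2^2 to the basis.

The other S-polynomials (S(f_1,h_3), S(f_2,h_3)) all reduce to 0 modulo the current basis, so we have a Gröbner basis.
Inter-reduce: drop elements whose leading term is divisible by another's, tail-reduce, and make monic.
Reduced Gröbner basis: {x_1 + x_2^2, x_2^4 + x_2^3 + x_2^2}.
Label its elements g_1 = x_1 + x_2^2, g_2 = x_2^4 + x_2^3 + x_2^2.

Reduce p = x_1^2 + x_1x_2 + x_1 + x_2^2 + 1 modulo G:
  leading term x_1^2: subtract (x_1)·g_1 from x_1^2 + x_1x_2 + x_1 + x_2^2 + 1 → x_1x_2^2 + x_1x_2 + x_1 + x_2^2 + 1
  leading term x_1x_2^2: subtract (x_2^2)·g_1 from x_1x_2^2 + x_1x_2 + x_1 + x_2^2 + 1 → x_1x_2 + x_1 + x_2^4 + x_2^2 + 1
  leading term x_1x_2: subtract (x_2)·g_1 from x_1x_2 + x_1 + x_2^4 + x_2^2 + 1 → x_1 + x_2^4 + x_2^3 + x_2^2 + 1
  leading term x_1: subtract (1)·g_1 from x_1 + x_2^4 + x_2^3 + x_2^2 + 1 → x_2^4 + x_2^3 + 1
  leading term x_2^4: subtract (1)·g_2 from x_2^4 + x_2^3 + 1 → x_2^2 + 1
  leading term x_2^2: no divisor's leading term divides it; move x_2^2 to the remainder.
  leading term 1: no divisor's leading term divides it; move 1 to the remainder.
  normal form = x_2^2 + 1.
The normal form is nonzero, so p ∉ I. Since p minus its normal form lies in I, I + (p) = I + (r) where r = x_2^2 + 1; decide whether this ideal is the whole ring.
Run Buchberger on G together with r (pairs among the g_i already reduce to 0 since G is a Gröbner basis):
g_1 = x_1 + x_2^2, LT = x_1.
g_2 = x_2^4 + x_2^3 + x_2^2, LT = x_2^4.
r = x_2^2 + 1, LT = x_2^2.

S(g_2,r): lcm = x_2^4. S = x_2^3.
  leading term x_2^3: subtract (x_2)·r from x_2^3 → x_2
  leading term x_2: no divisor's leading term divides it; move x_2 to the remainder.
  remainder x_2 ≠ 0; add m_4 = x_2 to the basis.

S(g_2,m_4): lcm = x_2^4. S = x_2^3 + x_2^2.
  leading term x_2^3: subtract (x_2)·r from x_2^3 + x_2^2 → x_2^2 + x_2
  leading term x_2^2: subtract (1)·r from x_2^2 + x_2 → x_2 + 1
  leading term x_2: subtract (1)·m_4 from x_2 + 1 → 1
  leading term 1: no divisor's leading term divides it; move 1 to the remainder.
  remainder 1 ≠ 0; add m_5 = 1 to the basis.

The other S-polynomials (S(g_1,g_2), S(g_1,r), S(g_1,m_4), S(r,m_4), S(g_1,m_5), S(g_2,m_5), S(r,m_5), S(m_4,m_5)) all reduce to 0 modulo the current basis, so we have a Gröbner basis.
Inter-reduce: drop elements whose leading term is divisible by another's, tail-reduce, and make monic.
Reduced Gröbner basis: {1}.
The reduced Gröbner basis of I + (p) is {1}: the ideal is the whole ring, so the enlarged system has no common solution — adjoining p is inconsistent.

Adjoining x_1^2 + x_1x_2 + x_1 + x_2^2 + 1 makes the ideal the whole ring: the system is inconsistent.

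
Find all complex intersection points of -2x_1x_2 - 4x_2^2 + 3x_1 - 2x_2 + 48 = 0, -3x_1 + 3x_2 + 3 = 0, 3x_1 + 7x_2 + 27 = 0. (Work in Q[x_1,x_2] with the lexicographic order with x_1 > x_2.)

Compute a lex Gröbner basis by Buchberger's algorithm.
f_1 = -2x_1x_2 + 3x_1 - 4x_2^2 - 2x_2 + 48, LT = x_1x_2.
f_2 = -3x_1 + 3x_2 + 3, LT = x_1.
f_3 = 3x_1 + 7x_2 + 27, LT = x_1.

S(f_1,f_2): lcm = x_1x_2. S = -3/2x_1 + 3x_2^2 + 2x_2 - 24.
  leading term x_1: subtract (1/2)·f_2 from -3/2x_1 + 3x_2^2 + 2x_2 - 24 → 3x_2^2 + 1/2x_2 - 51/2
  leading term x_2^2: no divisor's leading term divides it; move 3x_2^2 to the remainder.
  leading term x_2: no divisor's leading term divides it; move 1/2x_2 to the remainder.
  leading term 1: no divisor's leading term divides it; move -51/2 to the remainder.
  remainder 3x_2^2 + 1/2x_2 - 51/2 ≠ 0; add h_4 = 3x_2^2 + 1/2x_2 - 51/2 to the basis.

S(f_1,f_3): lcm = x_1x_2. S = -3/2x_1 - 1/3x_2^2 - 8x_2 - 24.
  leading term x_1: subtract (1/2)·f_2 from -3/2x_1 - 1/3x_2^2 - 8x_2 - 24 → -1/3x_2^2 - 19/2x_2 - 51/2
  leading term x_2^2: subtract (-1/9)·h_4 from -1/3x_2^2 - 19/2x_2 - 51/2 → -85/9x_2 - 85/3
  leading term x_2: no divisor's leading term divides it; move -85/9x_2 to the remainder.
  leading term 1: no divisor's leading term divides it; move -85/3 to the remainder.
  remainder -85/9x_2 - 85/3 ≠ 0; add h_5 = -85/9x_2 - 85/3 to the basis.

S(f_2,f_3): lcm = x_1. S = -10/3x_2 - 10.
  leading term x_2: subtract (6/17)·h_5 from -10/3x_2 - 10 → 0
  remainder 0.

S(f_1,h_4): lcm = x_1x_2^2. S = -5/3x_1x_2 + 17/2x_1 + 2x_2^3 + x_2^2 - 24x_2.
  leading term x_1x_2: subtract (5/6)·f_1 from -5/3x_1x_2 + 17/2x_1 + 2x_2^3 + x_2^2 - 24x_2 → 6x_1 + 2x_2^3 + 13/3x_2^2 - 67/3x_2 - 40
  leading term x_1: subtract (-2)·f_2 from 6x_1 + 2x_2^3 + 13/3x_2^2 - 67/3x_2 - 40 → 2x_2^3 + 13/3x_2^2 - 49/3x_2 - 34
  leading term x_2^3: subtract (2/3x_2)·h_4 from 2x_2^3 + 13/3x_2^2 - 49/3x_2 - 34 → 4x_2^2 + 2/3x_2 - 34
  leading term x_2^2: subtract (4/3)·h_4 from 4x_2^2 + 2/3x_2 - 34 → 0
  remainder 0.

S(f_2,h_4): leading monomials are coprime, so the S-polynomial reduces to 0 (Buchberger's first criterion).
S(f_3,h_4): leading monomials are coprime, so the S-polynomial reduces to 0 (Buchberger's first criterion).
S(f_1,h_5): lcm = x_1x_2. S = -9/2x_1 + 2x_2^2 + x_2 - 24.
  leading term x_1: subtract (3/2)·f_2 from -9/2x_1 + 2x_2^2 + x_2 - 24 → 2x_2^2 - 7/2x_2 - 57/2
  leading term x_2^2: subtract (2/3)·h_4 from 2x_2^2 - 7/2x_2 - 57/2 → -23/6x_2 - 23/2
  leading term x_2: subtract (69/170)·h_5 from -23/6x_2 - 23/2 → 0
  remainder 0.

S(f_2,h_5): leading monomials are coprime, so the S-polynomial reduces to 0 (Buchberger's first criterion).
S(f_3,h_5): leading monomials are coprime, so the S-polynomial reduces to 0 (Buchberger's first criterion).
S(h_4,h_5): lcm = x_2^2. S = -17/6x_2 - 17/2.
  leading term x_2: subtract (3/10)·h_5 from -17/6x_2 - 17/2 → 0
  remainder 0.

Every S-polynomial of the final basis reduces to 0, so we have a Gröbner basis.
Inter-reduce: drop elements whose leading term is divisible by another's, tail-reduce, and make monic.
Reduced Gröbner basis: {x_1 + 2, x_2 + 3}.

A lex Gröbner basis eliminates variables successively. Here x_2 + 3 depends only on x_2, with roots {-3}; lifting each root through the earlier basis elements recovers the full solutions.
  x_2 = -3: the earlier basis element becomes x_1 + 2 = 0, giving x_1 = -2 — point (-2, -3).
Substituting each solution back into the original system confirms all equations vanish.

{(-2, -3)}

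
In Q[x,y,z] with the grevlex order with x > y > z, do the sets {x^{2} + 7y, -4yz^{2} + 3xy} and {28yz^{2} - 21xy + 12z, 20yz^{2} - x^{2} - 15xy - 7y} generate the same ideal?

Two ideals are equal iff their reduced Gröbner bases coincide (the reduced basis is unique for a fixed ordering).
Buchberger on the first generating set:
f_1 = x^{2} + 7y, LT = x^{2}.
f_2 = -4yz^{2} + 3xy, LT = yz^{2}.

The S-polynomials (S(f_1,f_2)) all reduce to 0 modulo the current basis, so we have a Gröbner basis.
Inter-reduce: drop elements whose leading term is divisible by another's, tail-reduce, and make monic.
Reduced Gröbner basis: {yz^{2} - \tfrac{3}{4}xy, x^{2} + 7y}.

Buchberger on the second generating set:
h_1 = 28yz^{2} - 21xy + 12z, LT = yz^{2}.
h_2 = 20yz^{2} - x^{2} - 15xy - 7y, LT = yz^{2}.

S(h_1,h_2): lcm = yz^{2}. S = \tfrac{1}{20}x^{2} + \tfrac{7}{20}y + \tfrac{3}{7}z.
  leading term x^{2}: no divisor's leading term divides it; move \tfrac{1}{20}x^{2} to the remainder.
  leading term y: no divisor's leading term divides it; move \tfrac{7}{20}y to the remainder.
  leading term z: no divisor's leading term divides it; move \tfrac{3}{7}z to the remainder.
  remainder \tfrac{1}{20}x^{2} + \tfrac{7}{20}y + \tfrac{3}{7}z ≠ 0; add k_3 = \tfrac{1}{20}x^{2} + \tfrac{7}{20}y + \tfrac{3}{7}z to the basis.

The other S-polynomials (S(h_1,k_3), S(h_2,k_3)) all reduce to 0 modulo the current basis, so we have a Gröbner basis.
Inter-reduce: drop elements whose leading term is divisible by another's, tail-reduce, and make monic.
Reduced Gröbner basis: {yz^{2} - \tfrac{3}{4}xy + \tfrac{3}{7}z, x^{2} + 7y + \tfrac{60}{7}z}.

Since the reduced bases disagree, the two ideals are not the same.

No, the ideals differ.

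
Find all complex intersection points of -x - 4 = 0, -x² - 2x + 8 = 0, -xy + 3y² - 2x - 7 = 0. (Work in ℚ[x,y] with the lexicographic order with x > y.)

Compute a lex Gröbner basis by Buchberger's algorithm.
f_1 = -x - 4, LT = x.
f_2 = -x² - 2x + 8, LT = x².
f_3 = -xy - 2x + 3y² - 7, LT = xy.

S(f_1,f_3): lcm = xy. S = -2x + 3y² + 4y - 7.
  leading term x: subtract (2)·f_1 from -2x + 3y² + 4y - 7 → 3y² + 4y + 1
  leading term y²: no divisor's leading term divides it; move 3y² to the remainder.
  leading term y: no divisor's leading term divides it; move 4y to the remainder.
  leading term 1: no divisor's leading term divides it; move 1 to the remainder.
  remainder 3y² + 4y + 1 ≠ 0; add h_4 = 3y² + 4y + 1 to the basis.

The other S-polynomials (S(f_1,f_2), S(f_2,f_3), S(f_1,h_4), S(f_2,h_4), S(f_3,h_4)) all reduce to 0 modulo the current basis, so we have a Gröbner basis.
Inter-reduce: drop elements whose leading term is divisible by another's, tail-reduce, and make monic.
Reduced Gröbner basis: {x + 4, y² + 4/3y + ⅓}.

Elimination: the polynomial y² + 4/3y + ⅓ lies in the elimination ideal for y, so y ∈ {-1, -1/3}. For each such y, the remaining basis elements (now univariate) give the rest of the solution.
  y = -1: the earlier basis element becomes x + 4 = 0, giving x = -4 — point (-4, -1).
  y = -1/3: the earlier basis element becomes x + 4 = 0, giving x = -4 — point (-4, -1/3).

{(-4, -1), (-4, -1/3)}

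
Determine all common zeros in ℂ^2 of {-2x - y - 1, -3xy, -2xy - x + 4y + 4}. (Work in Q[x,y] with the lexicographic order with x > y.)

Compute a lex Gröbner basis by Buchberger's algorithm.
f_1 = -2x - y - 1, LT = x.
f_2 = -3xy, LT = xy.
f_3 = -2xy - x + 4y + 4, LT = xy.

S(f_1,f_2): lcm = xy. S = 1/2y^2 + 1/2y.
  reduce S modulo (f_1, f_2, f_3):
  remainder 1/2y^2 + 1/2y ≠ 0; add h_4 = 1/2y^2 + 1/2y to the basis.

S(f_1,f_3): lcm = xy. S = -1/2x + 1/2y^2 + 5/2y + 2.
  reduce S modulo (f_1, f_2, f_3, h_4):
  remainder 9/4y + 9/4 ≠ 0; add h_5 = 9/4y + 9/4 to the basis.

The other S-polynomials (S(f_2,f_3), S(f_1,h_4), S(f_2,h_4), S(f_3,h_4), S(f_1,h_5), S(f_2,h_5), S(f_3,h_5), S(h_4,h_5)) all reduce to 0 modulo the current basis, so we have a Gröbner basis.
Inter-reduce: drop elements whose leading term is divisible by another's, tail-reduce, and make monic.
Reduced Gröbner basis: {x, y + 1}.

The lex basis is triangular: the last element involves only y. Solving y + 1 = 0 gives y ∈ {-1}; substituting each value into the earlier elements determines the remaining variables.
  y = -1: the earlier basis element becomes x = 0, giving x = 0 — point (0, -1).

{(0, -1)}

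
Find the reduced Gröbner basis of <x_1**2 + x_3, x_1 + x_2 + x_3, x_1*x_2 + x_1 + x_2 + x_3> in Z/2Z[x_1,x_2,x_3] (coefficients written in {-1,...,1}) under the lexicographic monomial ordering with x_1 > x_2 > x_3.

f_1 = x_1**2 + x_3, LT = x_1**2.
f_2 = x_1 + x_2 + x_3, LT = x_1.
f_3 = x_1*x_2 + x_1 + x_2 + x_3, LT = x_1*x_2.

S(f_1,f_2): lcm = x_1**2. S = x_1*x_2 + x_1*x_3 + x_3.
  reduce S modulo (f_1, f_2, f_3):
  remainder x_2**2 + x_3**2 + x_3 ≠ 0; add g_4 = x_2**2 + x_3**2 + x_3 to the basis.

S(f_1,f_3): lcm = x_1**2*x_2. S = x_1**2 + x_1*x_2 + x_1*x_3 + x_2*x_3.
  reduce S modulo (f_1, f_2, f_3, g_4):
  remainder x_2*x_3 ≠ 0; add g_5 = x_2*x_3 to the basis.

S(f_2,f_3): lcm = x_1*x_2. S = x_1 + x_2**2 + x_2*x_3 + x_2 + x_3.
  reduce S modulo (f_1, f_2, f_3, g_4, g_5):
  remainder x_3**2 + x_3 ≠ 0; add g_6 = x_3**2 + x_3 to the basis.

The other S-polynomials (S(f_1,g_4), S(f_2,g_4), S(f_3,g_4), S(f_1,g_5), S(f_2,g_5), S(f_3,g_5), S(g_4,g_5), S(f_1,g_6), S(f_2,g_6), S(f_3,g_6), S(g_4,g_6), S(g_5,g_6)) all reduce to 0 modulo the current basis, so we have a Gröbner basis.
Inter-reduce: drop elements whose leading term is divisible by another's, tail-reduce, and make monic.

G = {x_1 + x_2 + x_3, x_2**2, x_2*x_3, x_3**2 + x_3}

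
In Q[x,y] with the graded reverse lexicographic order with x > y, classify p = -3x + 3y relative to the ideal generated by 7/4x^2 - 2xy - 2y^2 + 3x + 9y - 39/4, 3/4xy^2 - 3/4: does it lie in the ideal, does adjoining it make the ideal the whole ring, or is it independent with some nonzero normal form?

First compute the reduced Gröbner basis of I by Buchberger's algorithm.
f_1 = 7/4x^2 - 2xy - 2y^2 + 3x + 9y - 39/4, LT = x^2.
f_2 = 3/4xy^2 - 3/4, LT = xy^2.

S(f_1,f_2): lcm = x^2y^2. S = -8/7xy^3 - 8/7y^4 + 12/7xy^2 + 36/7y^3 - 39/7y^2 + x.
  reduce S modulo (f_1, f_2):
  remainder -8/7y^4 + 36/7y^3 - 39/7y^2 + x - 8/7y + 12/7 ≠ 0; add h_3 = -8/7y^4 + 36/7y^3 - 39/7y^2 + x - 8/7y + 12/7 to the basis.

The other S-polynomials (S(f_1,h_3), S(f_2,h_3)) all reduce to 0 modulo the current basis, so we have a Gröbner basis.
Inter-reduce: drop elements whose leading term is divisible by another's, tail-reduce, and make monic.
Reduced Gröbner basis: {y^4 - 9/2y^3 + 39/8y^2 - 7/8x + y - 3/2, xy^2 - 1, x^2 - 8/7xy - 8/7y^2 + 12/7x + 36/7y - 39/7}.
Label its elements g_1 = y^4 - 9/2y^3 + 39/8y^2 - 7/8x + y - 3/2, g_2 = xy^2 - 1, g_3 = x^2 - 8/7xy - 8/7y^2 + 12/7x + 36/7y - 39/7.

Reduce p = -3x + 3y modulo G:
  leading term x: no divisor's leading term divides it; move -3x to the remainder.
  leading term y: no divisor's leading term divides it; move 3y to the remainder.
  normal form = -3x + 3y.
The normal form is nonzero, so p ∉ I. Since p minus its normal form lies in I, I + (p) = I + (r) where r = -3x + 3y; decide whether this ideal is the whole ring.
Run Buchberger on G together with r (pairs among the g_i already reduce to 0 since G is a Gröbner basis):
g_1 = y^4 - 9/2y^3 + 39/8y^2 - 7/8x + y - 3/2, LT = y^4.
g_2 = xy^2 - 1, LT = xy^2.
g_3 = x^2 - 8/7xy - 8/7y^2 + 12/7x + 36/7y - 39/7, LT = x^2.
r = -3x + 3y, LT = x.

S(g_2,r): lcm = xy^2. S = y^3 - 1.
  reduce S modulo (g_1, g_2, g_3, r):
  remainder y^3 - 1 ≠ 0; add m_5 = y^3 - 1 to the basis.

S(g_3,r): lcm = x^2. S = -1/7xy - 8/7y^2 + 12/7x + 36/7y - 39/7.
  reduce S modulo (g_1, g_2, g_3, r, m_5):
  remainder -9/7y^2 + 48/7y - 39/7 ≠ 0; add m_6 = -9/7y^2 + 48/7y - 39/7 to the basis.

S(g_1,m_5): lcm = y^4. S = -9/2y^3 + 39/8y^2 - 7/8x + 2y - 3/2.
  reduce S modulo (g_1, g_2, g_3, r, m_5, m_6):
  remainder 217/8y - 217/8 ≠ 0; add m_7 = 217/8y - 217/8 to the basis.

The other S-polynomials (S(g_1,g_2), S(g_1,g_3), S(g_1,r), S(g_2,g_3), S(g_2,m_5), S(g_3,m_5), S(r,m_5), S(g_1,m_6), S(g_2,m_6), S(g_3,m_6), S(r,m_6), S(m_5,m_6), S(g_1,m_7), S(g_2,m_7), S(g_3,m_7), S(r,m_7), S(m_5,m_7), S(m_6,m_7)) all reduce to 0 modulo the current basis, so we have a Gröbner basis.
Inter-reduce: drop elements whose leading term is divisible by another's, tail-reduce, and make monic.
Reduced Gröbner basis: {x - 1, y - 1}.
The reduced Gröbner basis of I + (p) is {x - 1, y - 1} ≠ {1}, a proper ideal, so the enlarged system stays consistent: p is independent of I, with normal form -3x + 3y.

-3x + 3y is independent of I; its normal form modulo I is -3x + 3y.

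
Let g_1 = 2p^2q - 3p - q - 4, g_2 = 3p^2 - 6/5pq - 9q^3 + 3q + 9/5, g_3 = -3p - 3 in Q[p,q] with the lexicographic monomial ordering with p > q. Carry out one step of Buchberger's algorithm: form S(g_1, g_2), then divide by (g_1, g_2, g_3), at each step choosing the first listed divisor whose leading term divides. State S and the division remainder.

S(g_1, g_2) = 2/5pq^2 - 3/2p + 3q^4 - q^2 - 11/10q - 2; remainder on division = 3q^4 - 7/5q^2 - 11/10q - 1/2.

lcm(LM(g_1), LM(g_2)) = p^2q.
S = (lcm/LT(g_1))·g_1 − (lcm/LT(g_2))·g_2 = 2/5pq^2 - 3/2p + 3q^4 - q^2 - 11/10q - 2.
Reduce S modulo (g_1, g_2, g_3) in that order:
  leading term pq^2: subtract (-2/15q^2)·g_3 from 2/5pq^2 - 3/2p + 3q^4 - q^2 - 11/10q - 2 → -3/2p + 3q^4 - 7/5q^2 - 11/10q - 2
  leading term p: subtract (1/2)·g_3 from -3/2p + 3q^4 - 7/5q^2 - 11/10q - 2 → 3q^4 - 7/5q^2 - 11/10q - 1/2
  leading term q^4: no divisor's leading term divides it; move 3q^4 to the remainder.
  leading term q^2: no divisor's leading term divides it; move -7/5q^2 to the remainder.
  leading term q: no divisor's leading term divides it; move -11/10q to the remainder.
  leading term 1: no divisor's leading term divides it; move -1/2 to the remainder.
The remainder 3q^4 - 7/5q^2 - 11/10q - 1/2 is nonzero, so it would be added as the next basis element.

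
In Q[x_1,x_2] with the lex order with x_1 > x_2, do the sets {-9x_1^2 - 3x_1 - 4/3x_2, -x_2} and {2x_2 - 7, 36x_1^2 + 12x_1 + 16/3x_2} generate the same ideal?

No, the ideals differ.

Since reduced Gröbner bases are canonical representatives of ideals under a given ordering, it suffices to compute and compare them.
Buchberger on the first generating set:
f_1 = -9x_1^2 - 3x_1 - 4/3x_2, LT = x_1^2.
f_2 = -x_2, LT = x_2.

The S-polynomials (S(f_1,f_2)) all reduce to 0 modulo the current basis, so we have a Gröbner basis.
Inter-reduce: drop elements whose leading term is divisible by another's, tail-reduce, and make monic.
Reduced Gröbner basis: {x_1^2 + 1/3x_1, x_2}.

Buchberger on the second generating set:
h_1 = 2x_2 - 7, LT = x_2.
h_2 = 36x_1^2 + 12x_1 + 16/3x_2, LT = x_1^2.

The S-polynomials (S(h_1,h_2)) all reduce to 0 modulo the current basis, so we have a Gröbner basis.
Inter-reduce: drop elements whose leading term is divisible by another's, tail-reduce, and make monic.
Reduced Gröbner basis: {x_1^2 + 1/3x_1 + 14/27, x_2 - 7/2}.

These differ, so the ideals are not equal.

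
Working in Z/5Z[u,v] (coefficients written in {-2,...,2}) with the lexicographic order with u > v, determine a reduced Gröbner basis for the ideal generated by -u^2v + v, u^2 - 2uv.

f_1 = -u^2v + v, LT = u^2v.
f_2 = u^2 - 2uv, LT = u^2.

S(f_1,f_2): lcm = u^2v. S = 2uv^2 - v.
  leading term uv^2: no divisor's leading term divides it; move 2uv^2 to the remainder.
  leading term v: no divisor's leading term divides it; move -v to the remainder.
  remainder 2uv^2 - v ≠ 0; add g_3 = 2uv^2 - v to the basis.

S(f_1,g_3): lcm = u^2v^2. S = -2uv - v^2.
  leading term uv: no divisor's leading term divides it; move -2uv to the remainder.
  leading term v^2: no divisor's leading term divides it; move -v^2 to the remainder.
  remainder -2uv - v^2 ≠ 0; add g_4 = -2uv - v^2 to the basis.

S(g_3,g_4): lcm = uv^2. S = 2v^3 + 2v.
  leading term v^3: no divisor's leading term divides it; move 2v^3 to the remainder.
  leading term v: no divisor's leading term divides it; move 2v to the remainder.
  remainder 2v^3 + 2v ≠ 0; add g_5 = 2v^3 + 2v to the basis.

The other S-polynomials (S(f_2,g_3), S(f_1,g_4), S(f_2,g_4), S(f_1,g_5), S(f_2,g_5), S(g_3,g_5), S(g_4,g_5)) all reduce to 0 modulo the current basis, so we have a Gröbner basis.
Inter-reduce: drop elements whose leading term is divisible by another's, tail-reduce, and make monic.

G = {u^2 + v^2, uv - 2v^2, v^3 + v}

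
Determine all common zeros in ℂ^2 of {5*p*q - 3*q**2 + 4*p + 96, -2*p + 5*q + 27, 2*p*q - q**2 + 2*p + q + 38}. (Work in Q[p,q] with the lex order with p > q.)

Compute a lex Gröbner basis by Buchberger's algorithm.
f_1 = 5*p*q + 4*p - 3*q**2 + 96, LT = p*q.
f_2 = -2*p + 5*q + 27, LT = p.
f_3 = 2*p*q + 2*p - q**2 + q + 38, LT = p*q.

S(f_1,f_2): lcm = p*q. S = 4/5*p + 19/10*q**2 + 27/2*q + 96/5.
  leading term p: subtract (-2/5)·f_2 from 4/5*p + 19/10*q**2 + 27/2*q + 96/5 → 19/10*q**2 + 31/2*q + 30
  leading term q**2: no divisor's leading term divides it; move 19/10*q**2 to the remainder.
  leading term q: no divisor's leading term divides it; move 31/2*q to the remainder.
  leading term 1: no divisor's leading term divides it; move 30 to the remainder.
  remainder 19/10*q**2 + 31/2*q + 30 ≠ 0; add h_4 = 19/10*q**2 + 31/2*q + 30 to the basis.

S(f_1,f_3): lcm = p*q. S = -1/5*p - 1/10*q**2 - 1/2*q + 1/5.
  leading term p: subtract (1/10)·f_2 from -1/5*p - 1/10*q**2 - 1/2*q + 1/5 → -1/10*q**2 - q - 5/2
  leading term q**2: subtract (-1/19)·h_4 from -1/10*q**2 - q - 5/2 → -7/38*q - 35/38
  leading term q: no divisor's leading term divides it; move -7/38*q to the remainder.
  leading term 1: no divisor's leading term divides it; move -35/38 to the remainder.
  remainder -7/38*q - 35/38 ≠ 0; add h_5 = -7/38*q - 35/38 to the basis.

S(f_2,f_3): lcm = p*q. S = -p - 2*q**2 - 14*q - 19.
  leading term p: subtract (1/2)·f_2 from -p - 2*q**2 - 14*q - 19 → -2*q**2 - 33/2*q - 65/2
  leading term q**2: subtract (-20/19)·h_4 from -2*q**2 - 33/2*q - 65/2 → -7/38*q - 35/38
  leading term q: subtract (1)·h_5 from -7/38*q - 35/38 → 0
  remainder 0.

S(f_1,h_4): lcm = p*q**2. S = -699/95*p*q - 300/19*p - 3/5*q**3 + 96/5*q.
  leading term p*q: subtract (-699/475)·f_1 from -699/95*p*q - 300/19*p - 3/5*q**3 + 96/5*q → -4704/475*p - 3/5*q**3 - 2097/475*q**2 + 96/5*q + 67104/475
  leading term p: subtract (2352/475)·f_2 from -4704/475*p - 3/5*q**3 - 2097/475*q**2 + 96/5*q + 67104/475 → -3/5*q**3 - 2097/475*q**2 - 528/95*q + 144/19
  leading term q**3: subtract (-6/19*q)·h_4 from -3/5*q**3 - 2097/475*q**2 - 528/95*q + 144/19 → 12/25*q**2 + 372/95*q + 144/19
  leading term q**2: subtract (24/95)·h_4 from 12/25*q**2 + 372/95*q + 144/19 → 0
  remainder 0.

S(f_2,h_4): leading monomials are coprime, so the S-polynomial reduces to 0 (Buchberger's first criterion).
S(f_3,h_4): lcm = p*q**2. S = -136/19*p*q - 300/19*p - 1/2*q**3 + 1/2*q**2 + 19*q.
  leading term p*q: subtract (-136/95)·f_1 from -136/19*p*q - 300/19*p - 1/2*q**3 + 1/2*q**2 + 19*q → -956/95*p - 1/2*q**3 - 721/190*q**2 + 19*q + 13056/95
  leading term p: subtract (478/95)·f_2 from -956/95*p - 1/2*q**3 - 721/190*q**2 + 19*q + 13056/95 → -1/2*q**3 - 721/190*q**2 - 117/19*q + 30/19
  leading term q**3: subtract (-5/19*q)·h_4 from -1/2*q**3 - 721/190*q**2 - 117/19*q + 30/19 → 27/95*q**2 + 33/19*q + 30/19
  leading term q**2: subtract (54/361)·h_4 from 27/95*q**2 + 33/19*q + 30/19 → -210/361*q - 1050/361
  leading term q: subtract (60/19)·h_5 from -210/361*q - 1050/361 → 0
  remainder 0.

S(f_1,h_5): lcm = p*q. S = -21/5*p - 3/5*q**2 + 96/5.
  leading term p: subtract (21/10)·f_2 from -21/5*p - 3/5*q**2 + 96/5 → -3/5*q**2 - 21/2*q - 75/2
  leading term q**2: subtract (-6/19)·h_4 from -3/5*q**2 - 21/2*q - 75/2 → -213/38*q - 1065/38
  leading term q: subtract (213/7)·h_5 from -213/38*q - 1065/38 → 0
  remainder 0.

S(f_2,h_5): leading monomials are coprime, so the S-polynomial reduces to 0 (Buchberger's first criterion).
S(f_3,h_5): lcm = p*q. S = -4*p - 1/2*q**2 + 1/2*q + 19.
  leading term p: subtract (2)·f_2 from -4*p - 1/2*q**2 + 1/2*q + 19 → -1/2*q**2 - 19/2*q - 35
  leading term q**2: subtract (-5/19)·h_4 from -1/2*q**2 - 19/2*q - 35 → -103/19*q - 515/19
  leading term q: subtract (206/7)·h_5 from -103/19*q - 515/19 → 0
  remainder 0.

S(h_4,h_5): lcm = q**2. S = 60/19*q + 300/19.
  leading term q: subtract (-120/7)·h_5 from 60/19*q + 300/19 → 0
  remainder 0.

Every S-polynomial of the final basis reduces to 0, so we have a Gröbner basis.
Inter-reduce: drop elements whose leading term is divisible by another's, tail-reduce, and make monic.
Reduced Gröbner basis: {p - 1, q + 5}.

The lex basis is triangular: the last element involves only q. Solving q + 5 = 0 gives q ∈ {-5}; substituting each value into the earlier elements determines the remaining variables.
  q = -5: the earlier basis element becomes p - 1 = 0, giving p = 1 — point (1, -5).

{(1, -5)}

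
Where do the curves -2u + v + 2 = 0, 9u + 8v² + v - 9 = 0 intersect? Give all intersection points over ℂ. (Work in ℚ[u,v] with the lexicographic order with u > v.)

{(21/32, -11/16), (1, 0)}

Compute a lex Gröbner basis by Buchberger's algorithm.
f_1 = -2u + v + 2, LT = u.
f_2 = 9u + 8v² + v - 9, LT = u.

S(f_1,f_2): lcm = u. S = -8/9v² - 11/18v.
  reduce S modulo (f_1, f_2):
  remainder -8/9v² - 11/18v ≠ 0; add h_3 = -8/9v² - 11/18v to the basis.

The other S-polynomials (S(f_1,h_3), S(f_2,h_3)) all reduce to 0 modulo the current basis, so we have a Gröbner basis.
Inter-reduce: drop elements whose leading term is divisible by another's, tail-reduce, and make monic.
Reduced Gröbner basis: {u - ½v - 1, v² + 11/16v}.

Since the basis is lex-ordered, v² + 11/16v is univariate in v. Its roots are {-11/16, 0}. Back-substituting each root into the other basis elements fixes the other coordinates.
  v = -11/16: the earlier basis element becomes u - 21/32 = 0, giving u = 21/32 — point (21/32, -11/16).
  v = 0: the earlier basis element becomes u - 1 = 0, giving u = 1 — point (1, 0).
A lex Gröbner basis triangularizes the system, enabling back-substitution.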